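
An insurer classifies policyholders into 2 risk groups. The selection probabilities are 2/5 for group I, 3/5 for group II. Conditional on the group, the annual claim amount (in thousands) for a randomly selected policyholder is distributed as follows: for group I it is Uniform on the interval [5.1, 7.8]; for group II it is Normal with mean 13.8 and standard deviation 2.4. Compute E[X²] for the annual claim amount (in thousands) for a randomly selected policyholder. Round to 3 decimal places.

For each component E[X²] = Var + (mean)², giving I: 42.21; II: 196.2.
Overall E[X²] = 0.4·42.21 + 0.6·196.2 = 134.604.

134.604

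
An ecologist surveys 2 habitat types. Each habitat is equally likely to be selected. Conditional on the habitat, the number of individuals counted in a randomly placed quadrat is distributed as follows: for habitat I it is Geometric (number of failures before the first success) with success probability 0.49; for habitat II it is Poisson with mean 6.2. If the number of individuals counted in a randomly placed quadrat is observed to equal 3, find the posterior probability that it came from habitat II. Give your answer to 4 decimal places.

0.5536

Likelihoods P(X=3 | ·): I: 0.064999; II: 0.0806117.
Posterior ∝ prior × likelihood. Numerator for II: 0.5·0.0806117 = 0.0403058.
Normalizing constant: 0.5·0.064999 + 0.5·0.0806117 = 0.0728053.
P(II | observation) = 0.0403058 / 0.0728053 = 0.553611.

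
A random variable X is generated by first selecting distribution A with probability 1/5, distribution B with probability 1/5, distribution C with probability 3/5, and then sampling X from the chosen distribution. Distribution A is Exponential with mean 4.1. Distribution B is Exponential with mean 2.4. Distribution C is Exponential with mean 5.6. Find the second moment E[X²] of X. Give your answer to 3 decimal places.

46.660

For each component E[X²] = Var + (mean)², giving A: 33.62; B: 11.52; C: 62.72.
Overall E[X²] = 0.2·33.62 + 0.2·11.52 + 0.6·62.72 = 46.66.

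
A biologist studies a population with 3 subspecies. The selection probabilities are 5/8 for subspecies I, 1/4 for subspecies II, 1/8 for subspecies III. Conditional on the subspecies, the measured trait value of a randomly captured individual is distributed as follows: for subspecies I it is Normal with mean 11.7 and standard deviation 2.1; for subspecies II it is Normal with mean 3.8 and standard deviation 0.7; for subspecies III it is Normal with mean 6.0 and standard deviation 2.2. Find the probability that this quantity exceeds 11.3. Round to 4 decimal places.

0.3607

Conditional on each subspecies, P(X > 11.3): I: 0.575532; II: 0; III: 0.00799616.
By total probability, P(X > 11.3) = 0.625·0.575532 + 0.25·0 + 0.125·0.00799616 = 0.360707.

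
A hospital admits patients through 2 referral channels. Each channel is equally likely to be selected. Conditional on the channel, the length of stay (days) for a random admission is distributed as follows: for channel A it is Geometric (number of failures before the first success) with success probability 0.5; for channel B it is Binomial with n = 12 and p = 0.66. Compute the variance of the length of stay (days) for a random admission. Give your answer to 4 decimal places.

Per component, A: μ=1, E[X²]=3; B: μ=7.92, E[X²]=65.4192.
E[X] = 0.5·1 + 0.5·7.92 = 4.46.
E[X²] = 0.5·3 + 0.5·65.4192 = 34.2096.
Var(X) = E[X²] − (E[X])² = 34.2096 − 19.8916 = 14.318.

14.3180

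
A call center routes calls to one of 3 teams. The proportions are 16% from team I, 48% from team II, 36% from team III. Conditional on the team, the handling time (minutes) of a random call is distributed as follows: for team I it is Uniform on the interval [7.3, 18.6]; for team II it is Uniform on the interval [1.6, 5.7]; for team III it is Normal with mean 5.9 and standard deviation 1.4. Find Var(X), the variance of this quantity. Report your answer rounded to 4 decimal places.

13.4606

Per component, I: μ=12.95, E[X²]=178.343; II: μ=3.65, E[X²]=14.7233; III: μ=5.9, E[X²]=36.77.
E[X] = 0.16·12.95 + 0.48·3.65 + 0.36·5.9 = 5.948.
E[X²] = 0.16·178.343 + 0.48·14.7233 + 0.36·36.77 = 48.8393.
Var(X) = E[X²] − (E[X])² = 48.8393 − 35.3787 = 13.4606.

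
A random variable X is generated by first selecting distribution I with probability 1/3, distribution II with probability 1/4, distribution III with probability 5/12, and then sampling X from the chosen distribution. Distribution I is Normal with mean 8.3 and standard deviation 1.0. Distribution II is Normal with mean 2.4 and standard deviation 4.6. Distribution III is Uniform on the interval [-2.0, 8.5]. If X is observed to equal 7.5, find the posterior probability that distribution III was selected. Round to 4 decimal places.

0.2682

Likelihoods f(7.5 | ·): I: 0.289692; II: 0.0469066; III: 0.0952381.
Posterior ∝ prior × likelihood. Numerator for III: 0.416667·0.0952381 = 0.0396825.
Normalizing constant: 0.333333·0.289692 + 0.25·0.0469066 + 0.416667·0.0952381 = 0.147973.
P(III | observation) = 0.0396825 / 0.147973 = 0.268174.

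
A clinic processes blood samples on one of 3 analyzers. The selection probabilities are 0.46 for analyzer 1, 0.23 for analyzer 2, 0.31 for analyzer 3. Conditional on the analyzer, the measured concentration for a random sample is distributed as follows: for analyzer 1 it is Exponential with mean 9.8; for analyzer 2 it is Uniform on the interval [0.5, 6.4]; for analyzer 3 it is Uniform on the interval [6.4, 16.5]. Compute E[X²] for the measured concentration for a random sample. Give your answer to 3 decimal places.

For each component E[X²] = Var + (mean)², giving 1: 192.08; 2: 14.8033; 3: 139.603.
Overall E[X²] = 0.46·192.08 + 0.23·14.8033 + 0.31·139.603 = 135.039.

135.039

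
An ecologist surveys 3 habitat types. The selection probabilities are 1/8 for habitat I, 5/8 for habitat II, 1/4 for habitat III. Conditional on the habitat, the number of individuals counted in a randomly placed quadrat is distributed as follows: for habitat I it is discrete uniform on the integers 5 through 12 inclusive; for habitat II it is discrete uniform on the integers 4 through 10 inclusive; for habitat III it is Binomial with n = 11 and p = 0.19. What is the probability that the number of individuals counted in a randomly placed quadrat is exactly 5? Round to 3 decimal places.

Conditional on each habitat, P(X = 5): I: 0.125; II: 0.142857; III: 0.0323087.
By total probability, P(X = 5) = 0.125·0.125 + 0.625·0.142857 + 0.25·0.0323087 = 0.112988.

0.113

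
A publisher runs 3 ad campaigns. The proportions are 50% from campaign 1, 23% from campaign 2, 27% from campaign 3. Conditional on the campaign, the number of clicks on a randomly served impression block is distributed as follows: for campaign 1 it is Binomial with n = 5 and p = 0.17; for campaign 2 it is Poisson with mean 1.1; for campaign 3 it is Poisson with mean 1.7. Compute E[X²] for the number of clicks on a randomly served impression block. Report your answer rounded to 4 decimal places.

For each component E[X²] = Var + (mean)², giving 1: 1.428; 2: 2.31; 3: 4.59.
Overall E[X²] = 0.5·1.428 + 0.23·2.31 + 0.27·4.59 = 2.4846.

2.4846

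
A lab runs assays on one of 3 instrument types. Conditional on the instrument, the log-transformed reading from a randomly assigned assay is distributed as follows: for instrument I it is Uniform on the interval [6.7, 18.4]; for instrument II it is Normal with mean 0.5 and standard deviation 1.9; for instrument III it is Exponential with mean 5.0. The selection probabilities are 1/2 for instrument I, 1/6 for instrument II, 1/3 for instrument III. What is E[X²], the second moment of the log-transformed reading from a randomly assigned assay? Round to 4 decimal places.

101.7650

For each component E[X²] = Var + (mean)², giving I: 168.91; II: 3.86; III: 50.
Overall E[X²] = 0.5·168.91 + 0.166667·3.86 + 0.333333·50 = 101.765.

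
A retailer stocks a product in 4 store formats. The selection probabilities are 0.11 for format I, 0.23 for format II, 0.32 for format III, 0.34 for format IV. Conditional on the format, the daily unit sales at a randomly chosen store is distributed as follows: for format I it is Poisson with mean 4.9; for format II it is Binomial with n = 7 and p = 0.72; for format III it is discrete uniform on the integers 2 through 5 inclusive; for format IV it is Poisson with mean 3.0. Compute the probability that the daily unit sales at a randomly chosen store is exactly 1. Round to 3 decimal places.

0.055

Conditional on each format, P(X = 1): I: 0.0364883; II: 0.00242873; III: 0; IV: 0.149361.
By total probability, P(X = 1) = 0.11·0.0364883 + 0.23·0.00242873 + 0.32·0 + 0.34·0.149361 = 0.0553551.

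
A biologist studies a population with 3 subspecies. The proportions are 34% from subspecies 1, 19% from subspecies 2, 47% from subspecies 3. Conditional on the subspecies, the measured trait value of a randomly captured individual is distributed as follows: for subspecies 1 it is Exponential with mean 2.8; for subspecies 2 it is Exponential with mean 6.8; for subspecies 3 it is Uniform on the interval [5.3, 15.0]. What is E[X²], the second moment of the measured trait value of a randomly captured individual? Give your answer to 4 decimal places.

For each component E[X²] = Var + (mean)², giving 1: 15.68; 2: 92.48; 3: 110.863.
Overall E[X²] = 0.34·15.68 + 0.19·92.48 + 0.47·110.863 = 75.0082.

75.0082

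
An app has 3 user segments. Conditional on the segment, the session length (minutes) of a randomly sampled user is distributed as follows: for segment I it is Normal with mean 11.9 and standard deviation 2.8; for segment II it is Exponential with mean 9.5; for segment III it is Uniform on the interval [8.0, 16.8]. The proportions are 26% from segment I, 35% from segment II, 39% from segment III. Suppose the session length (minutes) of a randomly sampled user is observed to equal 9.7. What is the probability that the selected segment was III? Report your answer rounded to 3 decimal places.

0.523

Likelihoods f(9.7 | ·): I: 0.10464; II: 0.0379174; III: 0.113636.
Posterior ∝ prior × likelihood. Numerator for III: 0.39·0.113636 = 0.0443182.
Normalizing constant: 0.26·0.10464 + 0.35·0.0379174 + 0.39·0.113636 = 0.0847956.
P(III | observation) = 0.0443182 / 0.0847956 = 0.522647.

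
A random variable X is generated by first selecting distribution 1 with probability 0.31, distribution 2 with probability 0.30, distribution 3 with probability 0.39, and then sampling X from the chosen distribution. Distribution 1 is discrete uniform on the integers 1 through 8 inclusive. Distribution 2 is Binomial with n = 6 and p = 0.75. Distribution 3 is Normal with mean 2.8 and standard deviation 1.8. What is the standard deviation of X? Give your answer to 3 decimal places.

1.979

Per component, 1: μ=4.5, E[X²]=25.5; 2: μ=4.5, E[X²]=21.375; 3: μ=2.8, E[X²]=11.08.
E[X] = 0.31·4.5 + 0.3·4.5 + 0.39·2.8 = 3.837.
E[X²] = 0.31·25.5 + 0.3·21.375 + 0.39·11.08 = 18.6387.
Var(X) = E[X²] − (E[X])² = 18.6387 − 14.7226 = 3.91613.
SD(X) = √3.91613 = 1.97892.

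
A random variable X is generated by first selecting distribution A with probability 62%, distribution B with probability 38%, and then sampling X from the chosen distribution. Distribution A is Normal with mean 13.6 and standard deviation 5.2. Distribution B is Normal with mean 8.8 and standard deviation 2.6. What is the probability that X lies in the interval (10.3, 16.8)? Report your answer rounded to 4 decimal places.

0.3969

Conditional on each component, P(10.3 < X < 16.8): A: 0.46801; B: 0.28095.
By total probability, P(10.3 < X < 16.8) = 0.62·0.46801 + 0.38·0.28095 = 0.396927.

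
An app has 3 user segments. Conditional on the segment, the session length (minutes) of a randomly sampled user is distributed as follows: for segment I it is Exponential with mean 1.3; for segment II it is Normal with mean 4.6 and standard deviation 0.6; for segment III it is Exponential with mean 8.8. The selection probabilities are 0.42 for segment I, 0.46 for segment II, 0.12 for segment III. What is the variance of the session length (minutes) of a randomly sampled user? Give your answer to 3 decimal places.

Per component, I: μ=1.3, E[X²]=3.38; II: μ=4.6, E[X²]=21.52; III: μ=8.8, E[X²]=154.88.
E[X] = 0.42·1.3 + 0.46·4.6 + 0.12·8.8 = 3.718.
E[X²] = 0.42·3.38 + 0.46·21.52 + 0.12·154.88 = 29.9044.
Var(X) = E[X²] − (E[X])² = 29.9044 − 13.8235 = 16.0809.

16.081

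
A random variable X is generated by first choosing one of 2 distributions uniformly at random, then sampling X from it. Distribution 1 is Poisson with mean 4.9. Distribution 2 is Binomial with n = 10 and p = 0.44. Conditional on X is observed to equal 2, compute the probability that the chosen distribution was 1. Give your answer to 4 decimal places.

0.5148

Likelihoods P(X=2 | ·): 1: 0.0893962; 2: 0.0842601.
Posterior ∝ prior × likelihood. Numerator for 1: 0.5·0.0893962 = 0.0446981.
Normalizing constant: 0.5·0.0893962 + 0.5·0.0842601 = 0.0868282.
P(1 | observation) = 0.0446981 / 0.0868282 = 0.514788.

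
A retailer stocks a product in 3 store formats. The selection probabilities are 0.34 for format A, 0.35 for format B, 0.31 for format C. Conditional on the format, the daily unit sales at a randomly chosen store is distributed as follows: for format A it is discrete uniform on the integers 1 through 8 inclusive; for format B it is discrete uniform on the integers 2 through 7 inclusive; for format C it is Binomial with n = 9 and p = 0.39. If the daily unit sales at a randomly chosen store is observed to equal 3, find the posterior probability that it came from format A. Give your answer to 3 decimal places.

0.236

Likelihoods P(X=3 | ·): A: 0.125; B: 0.166667; C: 0.256716.
Posterior ∝ prior × likelihood. Numerator for A: 0.34·0.125 = 0.0425.
Normalizing constant: 0.34·0.125 + 0.35·0.166667 + 0.31·0.256716 = 0.180415.
P(A | observation) = 0.0425 / 0.180415 = 0.235568.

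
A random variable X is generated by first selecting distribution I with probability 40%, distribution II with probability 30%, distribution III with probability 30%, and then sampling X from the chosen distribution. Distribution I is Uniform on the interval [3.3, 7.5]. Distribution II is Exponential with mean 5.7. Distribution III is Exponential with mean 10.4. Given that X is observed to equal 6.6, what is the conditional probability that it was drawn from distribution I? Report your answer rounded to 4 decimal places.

Likelihoods f(6.6 | ·): I: 0.238095; II: 0.0551135; III: 0.0509749.
Posterior ∝ prior × likelihood. Numerator for I: 0.4·0.238095 = 0.0952381.
Normalizing constant: 0.4·0.238095 + 0.3·0.0551135 + 0.3·0.0509749 = 0.127065.
P(I | observation) = 0.0952381 / 0.127065 = 0.749525.

0.7495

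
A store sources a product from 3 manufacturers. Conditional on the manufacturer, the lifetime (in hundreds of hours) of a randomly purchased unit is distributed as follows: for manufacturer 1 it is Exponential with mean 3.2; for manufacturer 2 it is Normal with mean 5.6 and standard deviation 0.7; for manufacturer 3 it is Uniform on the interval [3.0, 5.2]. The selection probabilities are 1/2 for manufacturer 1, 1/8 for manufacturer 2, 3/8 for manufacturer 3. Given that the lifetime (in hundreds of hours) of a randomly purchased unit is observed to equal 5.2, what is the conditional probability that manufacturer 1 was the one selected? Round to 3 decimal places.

Likelihoods f(5.2 | ·): 1: 0.0615349; 2: 0.484068; 3: 0.454545.
Posterior ∝ prior × likelihood. Numerator for 1: 0.5·0.0615349 = 0.0307674.
Normalizing constant: 0.5·0.0615349 + 0.125·0.484068 + 0.375·0.454545 = 0.261731.
P(1 | observation) = 0.0307674 / 0.261731 = 0.117554.

0.118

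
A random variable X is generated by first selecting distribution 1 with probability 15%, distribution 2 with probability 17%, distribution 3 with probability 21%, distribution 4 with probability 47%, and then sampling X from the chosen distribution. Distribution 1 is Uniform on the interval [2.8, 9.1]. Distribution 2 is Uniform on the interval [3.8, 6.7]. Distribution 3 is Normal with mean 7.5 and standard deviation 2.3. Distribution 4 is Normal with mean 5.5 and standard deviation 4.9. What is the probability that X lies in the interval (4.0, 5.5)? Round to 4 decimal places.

0.2071

Conditional on each component, P(4.0 < X < 5.5): 1: 0.238095; 2: 0.517241; 3: 0.128232; 4: 0.120244.
By total probability, P(4.0 < X < 5.5) = 0.15·0.238095 + 0.17·0.517241 + 0.21·0.128232 + 0.47·0.120244 = 0.207089.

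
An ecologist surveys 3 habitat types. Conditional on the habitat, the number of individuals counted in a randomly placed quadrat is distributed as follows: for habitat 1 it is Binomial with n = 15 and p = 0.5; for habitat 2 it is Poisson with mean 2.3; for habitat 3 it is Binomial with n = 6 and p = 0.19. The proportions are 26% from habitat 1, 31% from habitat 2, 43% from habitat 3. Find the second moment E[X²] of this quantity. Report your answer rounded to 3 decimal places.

18.909

For each component E[X²] = Var + (mean)², giving 1: 60; 2: 7.59; 3: 2.223.
Overall E[X²] = 0.26·60 + 0.31·7.59 + 0.43·2.223 = 18.9088.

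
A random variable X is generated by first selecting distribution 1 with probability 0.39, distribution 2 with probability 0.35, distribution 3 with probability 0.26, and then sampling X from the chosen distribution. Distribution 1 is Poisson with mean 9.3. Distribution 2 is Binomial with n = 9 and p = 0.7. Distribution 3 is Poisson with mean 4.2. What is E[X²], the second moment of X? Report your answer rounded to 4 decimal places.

57.5895

For each component E[X²] = Var + (mean)², giving 1: 95.79; 2: 41.58; 3: 21.84.
Overall E[X²] = 0.39·95.79 + 0.35·41.58 + 0.26·21.84 = 57.5895.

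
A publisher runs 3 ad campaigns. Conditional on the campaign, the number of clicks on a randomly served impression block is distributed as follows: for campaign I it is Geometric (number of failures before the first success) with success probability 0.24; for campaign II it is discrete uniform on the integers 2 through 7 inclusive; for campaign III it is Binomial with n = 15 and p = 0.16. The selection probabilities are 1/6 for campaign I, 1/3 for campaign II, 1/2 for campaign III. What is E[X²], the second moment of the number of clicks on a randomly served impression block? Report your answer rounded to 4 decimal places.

For each component E[X²] = Var + (mean)², giving I: 23.2222; II: 23.1667; III: 7.776.
Overall E[X²] = 0.166667·23.2222 + 0.333333·23.1667 + 0.5·7.776 = 15.4806.

15.4806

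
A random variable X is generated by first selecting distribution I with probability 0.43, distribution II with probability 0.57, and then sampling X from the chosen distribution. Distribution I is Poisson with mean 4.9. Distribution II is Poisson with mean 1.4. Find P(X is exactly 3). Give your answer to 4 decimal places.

Conditional on each component, P(X = 3): I: 0.146014; II: 0.112777.
By total probability, P(X = 3) = 0.43·0.146014 + 0.57·0.112777 = 0.127069.

0.1271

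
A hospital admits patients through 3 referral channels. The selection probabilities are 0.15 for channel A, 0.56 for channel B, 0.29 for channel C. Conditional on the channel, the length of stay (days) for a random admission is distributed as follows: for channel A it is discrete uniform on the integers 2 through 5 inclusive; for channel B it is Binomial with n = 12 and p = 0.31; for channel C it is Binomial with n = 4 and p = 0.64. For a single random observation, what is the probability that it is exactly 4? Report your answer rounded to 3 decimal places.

Conditional on each channel, P(X = 4): A: 0.25; B: 0.234879; C: 0.167772.
By total probability, P(X = 4) = 0.15·0.25 + 0.56·0.234879 + 0.29·0.167772 = 0.217686.

0.218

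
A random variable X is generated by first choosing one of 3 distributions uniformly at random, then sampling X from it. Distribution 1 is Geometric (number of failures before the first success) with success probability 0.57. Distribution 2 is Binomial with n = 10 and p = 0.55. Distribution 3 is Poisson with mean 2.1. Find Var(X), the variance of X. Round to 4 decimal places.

Per component, 1: μ=0.754386, E[X²]=1.89258; 2: μ=5.5, E[X²]=32.725; 3: μ=2.1, E[X²]=6.51.
E[X] = 0.333333·0.754386 + 0.333333·5.5 + 0.333333·2.1 = 2.7848.
E[X²] = 0.333333·1.89258 + 0.333333·32.725 + 0.333333·6.51 = 13.7092.
Var(X) = E[X²] − (E[X])² = 13.7092 − 7.75508 = 5.95411.

5.9541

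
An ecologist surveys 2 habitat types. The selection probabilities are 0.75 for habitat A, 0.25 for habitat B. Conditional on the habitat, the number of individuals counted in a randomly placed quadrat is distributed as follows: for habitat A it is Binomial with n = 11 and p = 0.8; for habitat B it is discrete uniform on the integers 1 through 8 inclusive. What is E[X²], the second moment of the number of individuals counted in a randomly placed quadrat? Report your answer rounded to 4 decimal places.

65.7750

For each component E[X²] = Var + (mean)², giving A: 79.2; B: 25.5.
Overall E[X²] = 0.75·79.2 + 0.25·25.5 = 65.775.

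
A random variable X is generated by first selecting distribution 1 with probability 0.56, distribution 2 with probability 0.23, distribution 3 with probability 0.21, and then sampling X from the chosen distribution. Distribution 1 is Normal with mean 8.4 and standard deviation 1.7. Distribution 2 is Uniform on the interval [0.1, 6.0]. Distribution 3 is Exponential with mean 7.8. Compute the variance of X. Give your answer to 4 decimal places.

Per component, 1: μ=8.4, E[X²]=73.45; 2: μ=3.05, E[X²]=12.2033; 3: μ=7.8, E[X²]=121.68.
E[X] = 0.56·8.4 + 0.23·3.05 + 0.21·7.8 = 7.0435.
E[X²] = 0.56·73.45 + 0.23·12.2033 + 0.21·121.68 = 69.4916.
Var(X) = E[X²] − (E[X])² = 69.4916 − 49.6109 = 19.8807.

19.8807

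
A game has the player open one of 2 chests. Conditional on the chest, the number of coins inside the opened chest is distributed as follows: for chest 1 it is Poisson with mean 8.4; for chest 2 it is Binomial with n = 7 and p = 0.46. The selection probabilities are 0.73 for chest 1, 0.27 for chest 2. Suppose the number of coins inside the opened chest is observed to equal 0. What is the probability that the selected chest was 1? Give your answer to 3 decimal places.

Likelihoods P(X=0 | ·): 1: 0.000224867; 2: 0.0133893.
Posterior ∝ prior × likelihood. Numerator for 1: 0.73·0.000224867 = 0.000164153.
Normalizing constant: 0.73·0.000224867 + 0.27·0.0133893 = 0.00377925.
P(1 | observation) = 0.000164153 / 0.00377925 = 0.0434354.

0.043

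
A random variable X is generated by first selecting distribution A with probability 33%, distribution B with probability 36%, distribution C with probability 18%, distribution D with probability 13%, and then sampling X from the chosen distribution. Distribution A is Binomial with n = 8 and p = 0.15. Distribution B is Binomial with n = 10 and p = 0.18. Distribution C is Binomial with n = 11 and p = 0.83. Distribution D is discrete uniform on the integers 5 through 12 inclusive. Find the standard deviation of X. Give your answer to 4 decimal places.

3.6723

Per component, A: μ=1.2, E[X²]=2.46; B: μ=1.8, E[X²]=4.716; C: μ=9.13, E[X²]=84.909; D: μ=8.5, E[X²]=77.5.
E[X] = 0.33·1.2 + 0.36·1.8 + 0.18·9.13 + 0.13·8.5 = 3.7924.
E[X²] = 0.33·2.46 + 0.36·4.716 + 0.18·84.909 + 0.13·77.5 = 27.8682.
Var(X) = E[X²] − (E[X])² = 27.8682 − 14.3823 = 13.4859.
SD(X) = √13.4859 = 3.67231.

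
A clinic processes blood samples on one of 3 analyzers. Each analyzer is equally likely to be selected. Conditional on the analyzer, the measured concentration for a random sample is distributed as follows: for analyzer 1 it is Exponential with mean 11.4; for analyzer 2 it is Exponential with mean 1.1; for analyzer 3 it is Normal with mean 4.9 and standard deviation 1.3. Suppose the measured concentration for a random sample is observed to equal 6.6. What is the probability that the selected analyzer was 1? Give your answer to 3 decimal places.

Likelihoods f(6.6 | ·): 1: 0.0491656; 2: 0.00225341; 3: 0.130506.
Posterior ∝ prior × likelihood. Numerator for 1: 0.333333·0.0491656 = 0.0163885.
Normalizing constant: 0.333333·0.0491656 + 0.333333·0.00225341 + 0.333333·0.130506 = 0.0606418.
P(1 | observation) = 0.0163885 / 0.0606418 = 0.270251.

0.270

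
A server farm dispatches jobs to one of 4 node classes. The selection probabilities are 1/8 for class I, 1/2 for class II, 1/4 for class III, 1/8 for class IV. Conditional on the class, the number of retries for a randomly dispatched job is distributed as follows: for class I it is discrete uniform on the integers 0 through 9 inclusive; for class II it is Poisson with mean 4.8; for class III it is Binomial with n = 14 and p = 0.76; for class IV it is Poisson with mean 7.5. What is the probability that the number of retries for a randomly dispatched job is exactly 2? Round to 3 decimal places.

Conditional on each class, P(X = 2): I: 0.1; II: 0.0948067; III: 1.91957e-06; IV: 0.0155555.
By total probability, P(X = 2) = 0.125·0.1 + 0.5·0.0948067 + 0.25·1.91957e-06 + 0.125·0.0155555 = 0.0618483.

0.062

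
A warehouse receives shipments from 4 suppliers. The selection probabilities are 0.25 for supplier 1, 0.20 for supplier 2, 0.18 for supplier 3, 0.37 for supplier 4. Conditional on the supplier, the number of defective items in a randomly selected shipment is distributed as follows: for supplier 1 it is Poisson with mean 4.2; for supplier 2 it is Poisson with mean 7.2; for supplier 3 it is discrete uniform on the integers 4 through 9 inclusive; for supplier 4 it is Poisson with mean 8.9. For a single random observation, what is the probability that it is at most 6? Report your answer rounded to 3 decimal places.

Conditional on each supplier, P(X ≤ 6): 1: 0.867464; 2: 0.420356; 3: 0.5; 4: 0.216042.
By total probability, P(X ≤ 6) = 0.25·0.867464 + 0.2·0.420356 + 0.18·0.5 + 0.37·0.216042 = 0.470873.

0.471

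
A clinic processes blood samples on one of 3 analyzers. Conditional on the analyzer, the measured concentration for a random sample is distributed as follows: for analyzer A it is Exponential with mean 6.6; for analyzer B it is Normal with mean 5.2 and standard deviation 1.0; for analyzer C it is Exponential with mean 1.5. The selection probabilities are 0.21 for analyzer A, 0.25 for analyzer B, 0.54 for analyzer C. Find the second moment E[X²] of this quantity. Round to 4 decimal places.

27.7352

For each component E[X²] = Var + (mean)², giving A: 87.12; B: 28.04; C: 4.5.
Overall E[X²] = 0.21·87.12 + 0.25·28.04 + 0.54·4.5 = 27.7352.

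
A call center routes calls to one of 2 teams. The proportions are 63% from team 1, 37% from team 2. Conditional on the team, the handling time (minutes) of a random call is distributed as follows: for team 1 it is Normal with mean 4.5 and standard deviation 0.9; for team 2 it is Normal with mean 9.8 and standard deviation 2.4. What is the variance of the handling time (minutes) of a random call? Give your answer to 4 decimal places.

9.1893

Per component, 1: μ=4.5, E[X²]=21.06; 2: μ=9.8, E[X²]=101.8.
E[X] = 0.63·4.5 + 0.37·9.8 = 6.461.
E[X²] = 0.63·21.06 + 0.37·101.8 = 50.9338.
Var(X) = E[X²] − (E[X])² = 50.9338 − 41.7445 = 9.18928.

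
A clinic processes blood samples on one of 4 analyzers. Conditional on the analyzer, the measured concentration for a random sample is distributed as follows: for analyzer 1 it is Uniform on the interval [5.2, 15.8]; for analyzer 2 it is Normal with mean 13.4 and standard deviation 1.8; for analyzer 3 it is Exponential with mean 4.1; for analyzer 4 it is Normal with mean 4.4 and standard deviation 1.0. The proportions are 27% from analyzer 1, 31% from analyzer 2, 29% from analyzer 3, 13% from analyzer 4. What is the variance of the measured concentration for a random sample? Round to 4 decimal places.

24.7977

Per component, 1: μ=10.5, E[X²]=119.613; 2: μ=13.4, E[X²]=182.8; 3: μ=4.1, E[X²]=33.62; 4: μ=4.4, E[X²]=20.36.
E[X] = 0.27·10.5 + 0.31·13.4 + 0.29·4.1 + 0.13·4.4 = 8.75.
E[X²] = 0.27·119.613 + 0.31·182.8 + 0.29·33.62 + 0.13·20.36 = 101.36.
Var(X) = E[X²] − (E[X])² = 101.36 − 76.5625 = 24.7977.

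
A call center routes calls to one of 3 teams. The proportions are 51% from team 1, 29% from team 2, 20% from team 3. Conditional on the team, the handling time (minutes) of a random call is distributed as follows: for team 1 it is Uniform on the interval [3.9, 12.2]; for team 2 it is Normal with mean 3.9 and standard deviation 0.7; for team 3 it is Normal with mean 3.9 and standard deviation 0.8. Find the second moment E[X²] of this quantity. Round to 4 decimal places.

43.7001

For each component E[X²] = Var + (mean)², giving 1: 70.5433; 2: 15.7; 3: 15.85.
Overall E[X²] = 0.51·70.5433 + 0.29·15.7 + 0.2·15.85 = 43.7001.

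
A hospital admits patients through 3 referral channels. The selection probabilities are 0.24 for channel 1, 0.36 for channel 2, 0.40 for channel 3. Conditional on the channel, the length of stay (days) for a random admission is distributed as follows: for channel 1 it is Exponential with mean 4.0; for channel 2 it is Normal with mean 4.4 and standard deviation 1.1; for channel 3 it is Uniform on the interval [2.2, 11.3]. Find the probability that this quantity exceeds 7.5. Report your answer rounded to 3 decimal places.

Conditional on each channel, P(X > 7.5): 1: 0.153355; 2: 0.00241482; 3: 0.417582.
By total probability, P(X > 7.5) = 0.24·0.153355 + 0.36·0.00241482 + 0.4·0.417582 = 0.204707.

0.205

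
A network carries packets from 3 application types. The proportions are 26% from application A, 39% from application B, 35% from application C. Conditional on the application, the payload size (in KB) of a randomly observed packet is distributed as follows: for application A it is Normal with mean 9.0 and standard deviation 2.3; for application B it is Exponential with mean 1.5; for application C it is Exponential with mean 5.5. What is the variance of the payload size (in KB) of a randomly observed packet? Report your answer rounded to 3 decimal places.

Per component, A: μ=9, E[X²]=86.29; B: μ=1.5, E[X²]=4.5; C: μ=5.5, E[X²]=60.5.
E[X] = 0.26·9 + 0.39·1.5 + 0.35·5.5 = 4.85.
E[X²] = 0.26·86.29 + 0.39·4.5 + 0.35·60.5 = 45.3654.
Var(X) = E[X²] − (E[X])² = 45.3654 − 23.5225 = 21.8429.

21.843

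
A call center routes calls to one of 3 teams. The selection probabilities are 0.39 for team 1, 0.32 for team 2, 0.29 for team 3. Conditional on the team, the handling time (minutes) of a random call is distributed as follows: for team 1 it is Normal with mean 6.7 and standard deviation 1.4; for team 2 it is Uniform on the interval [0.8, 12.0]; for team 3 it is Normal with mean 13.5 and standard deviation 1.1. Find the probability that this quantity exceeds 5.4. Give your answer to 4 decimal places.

Conditional on each team, P(X > 5.4): 1: 0.823444; 2: 0.589286; 3: 1.
By total probability, P(X > 5.4) = 0.39·0.823444 + 0.32·0.589286 + 0.29·1 = 0.799715.

0.7997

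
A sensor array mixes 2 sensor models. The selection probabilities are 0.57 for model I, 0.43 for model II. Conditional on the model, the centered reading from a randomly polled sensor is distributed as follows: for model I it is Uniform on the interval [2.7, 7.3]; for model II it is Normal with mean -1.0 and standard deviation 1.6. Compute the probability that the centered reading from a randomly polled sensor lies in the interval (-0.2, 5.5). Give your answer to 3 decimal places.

0.480

Conditional on each model, P(-0.2 < X < 5.5): I: 0.608696; II: 0.308513.
By total probability, P(-0.2 < X < 5.5) = 0.57·0.608696 + 0.43·0.308513 = 0.479617.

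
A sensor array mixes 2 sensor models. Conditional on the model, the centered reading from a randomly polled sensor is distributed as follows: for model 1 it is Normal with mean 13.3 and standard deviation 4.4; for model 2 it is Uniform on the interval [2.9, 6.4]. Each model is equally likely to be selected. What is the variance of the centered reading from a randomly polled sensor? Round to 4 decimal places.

Per component, 1: μ=13.3, E[X²]=196.25; 2: μ=4.65, E[X²]=22.6433.
E[X] = 0.5·13.3 + 0.5·4.65 = 8.975.
E[X²] = 0.5·196.25 + 0.5·22.6433 = 109.447.
Var(X) = E[X²] − (E[X])² = 109.447 − 80.5506 = 28.896.

28.8960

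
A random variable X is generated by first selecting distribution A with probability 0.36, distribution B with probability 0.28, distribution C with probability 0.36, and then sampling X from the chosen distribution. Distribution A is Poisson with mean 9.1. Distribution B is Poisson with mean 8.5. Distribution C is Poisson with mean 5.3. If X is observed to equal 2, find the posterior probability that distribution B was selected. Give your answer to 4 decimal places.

Likelihoods P(X=2 | ·): A: 0.00462352; B: 0.00735029; C: 0.0701069.
Posterior ∝ prior × likelihood. Numerator for B: 0.28·0.00735029 = 0.00205808.
Normalizing constant: 0.36·0.00462352 + 0.28·0.00735029 + 0.36·0.0701069 = 0.028961.
P(B | observation) = 0.00205808 / 0.028961 = 0.0710638.

0.0711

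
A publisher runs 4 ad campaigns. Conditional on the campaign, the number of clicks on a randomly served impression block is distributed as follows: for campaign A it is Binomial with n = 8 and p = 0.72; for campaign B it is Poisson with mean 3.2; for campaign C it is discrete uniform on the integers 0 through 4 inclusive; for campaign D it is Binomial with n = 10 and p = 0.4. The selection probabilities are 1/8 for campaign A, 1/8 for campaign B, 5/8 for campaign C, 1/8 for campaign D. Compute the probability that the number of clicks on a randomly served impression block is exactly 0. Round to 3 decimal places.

Conditional on each campaign, P(X = 0): A: 3.77802e-05; B: 0.0407622; C: 0.2; D: 0.00604662.
By total probability, P(X = 0) = 0.125·3.77802e-05 + 0.125·0.0407622 + 0.625·0.2 + 0.125·0.00604662 = 0.130856.

0.131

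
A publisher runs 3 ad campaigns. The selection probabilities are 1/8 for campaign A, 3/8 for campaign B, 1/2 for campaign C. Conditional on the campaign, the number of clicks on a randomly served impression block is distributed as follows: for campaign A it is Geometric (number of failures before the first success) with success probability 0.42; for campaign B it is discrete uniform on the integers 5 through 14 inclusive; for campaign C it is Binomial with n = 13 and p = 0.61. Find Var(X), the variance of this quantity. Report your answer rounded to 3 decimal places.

11.284

Per component, A: μ=1.38095, E[X²]=5.19501; B: μ=9.5, E[X²]=98.5; C: μ=7.93, E[X²]=65.9776.
E[X] = 0.125·1.38095 + 0.375·9.5 + 0.5·7.93 = 7.70012.
E[X²] = 0.125·5.19501 + 0.375·98.5 + 0.5·65.9776 = 70.5757.
Var(X) = E[X²] − (E[X])² = 70.5757 − 59.2918 = 11.2838.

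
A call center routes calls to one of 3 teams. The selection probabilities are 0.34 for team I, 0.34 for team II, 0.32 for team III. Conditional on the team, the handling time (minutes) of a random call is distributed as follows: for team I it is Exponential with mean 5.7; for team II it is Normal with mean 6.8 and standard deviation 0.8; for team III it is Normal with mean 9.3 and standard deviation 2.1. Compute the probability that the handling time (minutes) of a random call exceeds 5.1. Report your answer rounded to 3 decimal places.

0.786

Conditional on each team, P(X > 5.1): I: 0.408715; II: 0.983207; III: 0.97725.
By total probability, P(X > 5.1) = 0.34·0.408715 + 0.34·0.983207 + 0.32·0.97725 = 0.785973.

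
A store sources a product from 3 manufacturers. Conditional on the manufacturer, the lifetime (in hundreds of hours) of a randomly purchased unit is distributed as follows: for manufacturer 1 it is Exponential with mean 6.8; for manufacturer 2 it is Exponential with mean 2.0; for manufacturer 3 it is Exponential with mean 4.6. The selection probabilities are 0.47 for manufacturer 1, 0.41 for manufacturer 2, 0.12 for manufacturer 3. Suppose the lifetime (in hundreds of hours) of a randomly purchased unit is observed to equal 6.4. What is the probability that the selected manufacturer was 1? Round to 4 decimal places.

Likelihoods f(6.4 | ·): 1: 0.0573777; 2: 0.0203811; 3: 0.0540762.
Posterior ∝ prior × likelihood. Numerator for 1: 0.47·0.0573777 = 0.0269675.
Normalizing constant: 0.47·0.0573777 + 0.41·0.0203811 + 0.12·0.0540762 = 0.0418129.
P(1 | observation) = 0.0269675 / 0.0418129 = 0.644957.

0.6450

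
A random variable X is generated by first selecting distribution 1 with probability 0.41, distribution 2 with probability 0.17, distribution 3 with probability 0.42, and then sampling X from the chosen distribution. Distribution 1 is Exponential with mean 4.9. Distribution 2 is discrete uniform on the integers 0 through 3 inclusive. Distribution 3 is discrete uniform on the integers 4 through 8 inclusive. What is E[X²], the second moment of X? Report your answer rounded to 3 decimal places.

36.243

For each component E[X²] = Var + (mean)², giving 1: 48.02; 2: 3.5; 3: 38.
Overall E[X²] = 0.41·48.02 + 0.17·3.5 + 0.42·38 = 36.2432.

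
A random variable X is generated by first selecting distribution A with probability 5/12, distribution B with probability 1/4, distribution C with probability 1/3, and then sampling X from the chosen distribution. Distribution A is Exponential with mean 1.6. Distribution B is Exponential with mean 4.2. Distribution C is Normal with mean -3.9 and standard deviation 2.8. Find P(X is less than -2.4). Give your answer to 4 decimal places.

Conditional on each component, P(X < -2.4): A: 0; B: 0; C: 0.703922.
By total probability, P(X < -2.4) = 0.416667·0 + 0.25·0 + 0.333333·0.703922 = 0.234641.

0.2346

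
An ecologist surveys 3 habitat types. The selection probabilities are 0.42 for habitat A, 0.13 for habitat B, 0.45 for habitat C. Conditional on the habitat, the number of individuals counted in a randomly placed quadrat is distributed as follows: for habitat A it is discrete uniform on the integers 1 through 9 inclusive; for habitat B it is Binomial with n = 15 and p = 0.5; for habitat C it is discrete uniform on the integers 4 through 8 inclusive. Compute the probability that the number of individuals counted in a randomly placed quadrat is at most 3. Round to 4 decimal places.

0.1423

Conditional on each habitat, P(X ≤ 3): A: 0.333333; B: 0.0175781; C: 0.
By total probability, P(X ≤ 3) = 0.42·0.333333 + 0.13·0.0175781 + 0.45·0 = 0.142285.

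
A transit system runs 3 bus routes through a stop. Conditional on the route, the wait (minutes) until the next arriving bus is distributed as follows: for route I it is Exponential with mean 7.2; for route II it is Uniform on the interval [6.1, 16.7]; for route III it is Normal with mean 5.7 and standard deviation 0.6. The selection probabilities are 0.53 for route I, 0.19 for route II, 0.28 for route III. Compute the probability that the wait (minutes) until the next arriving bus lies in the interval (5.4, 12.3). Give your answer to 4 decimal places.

Conditional on each route, P(5.4 < X < 12.3): I: 0.291199; II: 0.584906; III: 0.691462.
By total probability, P(5.4 < X < 12.3) = 0.53·0.291199 + 0.19·0.584906 + 0.28·0.691462 = 0.459077.

0.4591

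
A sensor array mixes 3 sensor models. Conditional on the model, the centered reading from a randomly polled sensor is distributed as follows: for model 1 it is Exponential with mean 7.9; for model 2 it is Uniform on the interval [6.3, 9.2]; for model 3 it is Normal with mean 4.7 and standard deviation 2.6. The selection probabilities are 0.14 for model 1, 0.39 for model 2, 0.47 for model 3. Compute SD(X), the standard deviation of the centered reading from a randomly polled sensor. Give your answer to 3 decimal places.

3.817

Per component, 1: μ=7.9, E[X²]=124.82; 2: μ=7.75, E[X²]=60.7633; 3: μ=4.7, E[X²]=28.85.
E[X] = 0.14·7.9 + 0.39·7.75 + 0.47·4.7 = 6.3375.
E[X²] = 0.14·124.82 + 0.39·60.7633 + 0.47·28.85 = 54.732.
Var(X) = E[X²] − (E[X])² = 54.732 − 40.1639 = 14.5681.
SD(X) = √14.5681 = 3.81682.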